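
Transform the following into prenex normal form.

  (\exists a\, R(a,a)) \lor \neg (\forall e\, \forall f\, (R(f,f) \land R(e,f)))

Push ¬ through the quantifiers and connectives to reach negation normal form:
  (\exists a\, R(a,a)) \lor (\exists e\, \exists f\, (\neg R(f,f) \lor \neg R(e,f)))
Pull the quantifiers to the front (each side's bound variable is not free in the other side):
  \exists a\, \exists e\, \exists f\, (R(a,a) \lor \neg R(f,f) \lor \neg R(e,f))

\exists a\, \exists e\, \exists f\, (R(a,a) \lor \neg R(f,f) \lor \neg R(e,f))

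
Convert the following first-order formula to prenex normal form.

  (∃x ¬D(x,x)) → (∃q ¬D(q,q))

Rewrite implications/biconditionals: A → B as ¬A ∨ B.
  ¬(∃x ¬D(x,x)) ∨ (∃q ¬D(q,q))
Move each ¬ inward, flipping quantifiers it crosses:
  (∀x D(x,x)) ∨ (∃q ¬D(q,q))
Finally move all quantifiers to the prefix:
  ∀x ∃q (D(x,x) ∨ ¬D(q,q))

∀x ∃q (D(x,x) ∨ ¬D(q,q))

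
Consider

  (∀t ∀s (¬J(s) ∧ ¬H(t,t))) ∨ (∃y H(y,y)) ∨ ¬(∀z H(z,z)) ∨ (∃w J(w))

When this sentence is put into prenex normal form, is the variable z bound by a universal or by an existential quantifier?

existential

Push ¬ through the quantifiers and connectives to reach negation normal form:
  (∀t ∀s (¬J(s) ∧ ¬H(t,t))) ∨ (∃y H(y,y)) ∨ (∃z ¬H(z,z)) ∨ (∃w J(w))
All bound variables are already distinct, so no renaming is needed.
Extract every quantifier outward, since the variables are now distinct and don't occur free across branches:
  ∀t ∀s ∃y ∃z ∃w (¬J(s) ∧ ¬H(t,t) ∨ H(y,y) ∨ ¬H(z,z) ∨ J(w))
The quantifier ∀z sits under an odd number of negations, so it flips to ∃z.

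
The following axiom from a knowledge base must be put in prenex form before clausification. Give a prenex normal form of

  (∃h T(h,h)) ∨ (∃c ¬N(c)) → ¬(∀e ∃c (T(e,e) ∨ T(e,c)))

∀h ∀c ∃e ∀b (¬T(h,h) ∧ N(c) ∨ ¬T(e,e) ∧ ¬T(e,b))

Eliminate → and ↔ using ¬ and ∨.
  ¬((∃h T(h,h)) ∨ (∃c ¬N(c))) ∨ ¬(∀e ∃c (T(e,e) ∨ T(e,c)))
Drive negations inward (¬∀x A ≡ ∃x ¬A, ¬∃x A ≡ ∀x ¬A, De Morgan for ∧/∨):
  (∀h ¬T(h,h)) ∧ (∀c N(c)) ∨ (∃e ∀c (¬T(e,e) ∧ ¬T(e,c)))
Standardize variables apart so no two quantifiers bind the same name: c↦b.
  (∀h ¬T(h,h)) ∧ (∀c N(c)) ∨ (∃e ∀b (¬T(e,e) ∧ ¬T(e,b)))
Pull the quantifiers to the front (each side's bound variable is not free in the other side):
  ∀h ∀c ∃e ∀b (¬T(h,h) ∧ N(c) ∨ ¬T(e,e) ∧ ¬T(e,b))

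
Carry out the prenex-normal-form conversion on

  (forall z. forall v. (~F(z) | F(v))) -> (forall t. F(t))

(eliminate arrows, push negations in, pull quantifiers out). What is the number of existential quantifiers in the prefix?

Rewrite implications/biconditionals: A → B as ¬A ∨ B.
  ~(forall z. forall v. (~F(z) | F(v))) | (forall t. F(t))
Drive negations inward (¬∀x A ≡ ∃x ¬A, ¬∃x A ≡ ∀x ¬A, De Morgan for ∧/∨):
  (exists z. exists v. (F(z) & ~F(v))) | (forall t. F(t))
All bound variables are already distinct, so no renaming is needed.
Extract every quantifier outward, since the variables are now distinct and don't occur free across branches:
  exists z. exists v. forall t. (F(z) & ~F(v) | F(t))
The prefix is exists z exists v forall t: 1 universal, 2 existential.

2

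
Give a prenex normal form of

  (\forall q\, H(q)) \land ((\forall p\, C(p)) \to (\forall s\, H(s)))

Rewrite implications/biconditionals: A → B as ¬A ∨ B.
  (\forall q\, H(q)) \land (\neg (\forall p\, C(p)) \lor (\forall s\, H(s)))
Drive negations inward (¬∀x A ≡ ∃x ¬A, ¬∃x A ≡ ∀x ¬A, De Morgan for ∧/∨):
  (\forall q\, H(q)) \land ((\exists p\, \neg C(p)) \lor (\forall s\, H(s)))
All bound variables are already distinct, so no renaming is needed.
Finally move all quantifiers to the prefix:
  \forall q\, \exists p\, \forall s\, (H(q) \land (\neg C(p) \lor H(s)))

\forall q\, \exists p\, \forall s\, (H(q) \land (\neg C(p) \lor H(s)))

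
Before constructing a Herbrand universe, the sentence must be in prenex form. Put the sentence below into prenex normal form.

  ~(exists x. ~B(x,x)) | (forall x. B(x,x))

Drive negations inward (¬∀x A ≡ ∃x ¬A, ¬∃x A ≡ ∀x ¬A, De Morgan for ∧/∨):
  (forall x. B(x,x)) | (forall x. B(x,x))
Standardize variables apart so no two quantifiers bind the same name: x↦z1.
  (forall x. B(x,x)) | (forall z1. B(z1,z1))
Pull the quantifiers to the front (each side's bound variable is not free in the other side):
  forall x. forall z1. (B(x,x) | B(z1,z1))

forall x. forall z1. (B(x,x) | B(z1,z1))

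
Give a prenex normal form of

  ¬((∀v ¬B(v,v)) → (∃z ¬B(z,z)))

∀v ∀z (¬B(v,v) ∧ B(z,z))

First replace A → B with ¬A ∨ B.
  ¬(¬(∀v ¬B(v,v)) ∨ (∃z ¬B(z,z)))
Push ¬ through the quantifiers and connectives to reach negation normal form:
  (∀v ¬B(v,v)) ∧ (∀z B(z,z))
All bound variables are already distinct, so no renaming is needed.
Finally move all quantifiers to the prefix:
  ∀v ∀z (¬B(v,v) ∧ B(z,z))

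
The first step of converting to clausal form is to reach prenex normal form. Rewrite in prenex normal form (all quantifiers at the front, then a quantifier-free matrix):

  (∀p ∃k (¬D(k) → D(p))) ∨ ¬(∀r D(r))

∀p ∃k ∃r (D(k) ∨ D(p) ∨ ¬D(r))

First replace A → B with ¬A ∨ B.
  (∀p ∃k (¬¬D(k) ∨ D(p))) ∨ ¬(∀r D(r))
Push ¬ through the quantifiers and connectives to reach negation normal form:
  (∀p ∃k (D(k) ∨ D(p))) ∨ (∃r ¬D(r))
All bound variables are already distinct, so no renaming is needed.
Extract every quantifier outward, since the variables are now distinct and don't occur free across branches:
  ∀p ∃k ∃r (D(k) ∨ D(p) ∨ ¬D(r))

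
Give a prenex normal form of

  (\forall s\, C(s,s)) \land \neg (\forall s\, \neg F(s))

\forall s\, \exists y\, (C(s,s) \land F(y))

Move each ¬ inward, flipping quantifiers it crosses:
  (\forall s\, C(s,s)) \land (\exists s\, F(s))
Standardize variables apart so no two quantifiers bind the same name: s↦y.
  (\forall s\, C(s,s)) \land (\exists y\, F(y))
Extract every quantifier outward, since the variables are now distinct and don't occur free across branches:
  \forall s\, \exists y\, (C(s,s) \land F(y))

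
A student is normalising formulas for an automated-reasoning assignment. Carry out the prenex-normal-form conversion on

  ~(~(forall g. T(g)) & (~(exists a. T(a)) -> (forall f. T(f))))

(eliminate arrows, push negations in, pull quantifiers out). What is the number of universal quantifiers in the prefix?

Eliminate → and ↔ using ¬ and ∨.
  ~(~(forall g. T(g)) & (~~(exists a. T(a)) | (forall f. T(f))))
Move each ¬ inward, flipping quantifiers it crosses:
  (forall g. T(g)) | (forall a. ~T(a)) & (exists f. ~T(f))
All bound variables are already distinct, so no renaming is needed.
Finally move all quantifiers to the prefix:
  forall g. forall a. exists f. (T(g) | ~T(a) & ~T(f))
The prefix is forall g forall a exists f: 2 universal, 1 existential.

2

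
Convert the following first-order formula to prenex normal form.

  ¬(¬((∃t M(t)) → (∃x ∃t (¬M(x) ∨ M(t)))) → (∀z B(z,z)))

First replace A → B with ¬A ∨ B.
  ¬(¬¬(¬(∃t M(t)) ∨ (∃x ∃t (¬M(x) ∨ M(t)))) ∨ (∀z B(z,z)))
Push ¬ through the quantifiers and connectives to reach negation normal form:
  (∃t M(t)) ∧ (∀x ∀t (M(x) ∧ ¬M(t))) ∧ (∃z ¬B(z,z))
Give each quantifier a distinct variable: t↦q.
  (∃t M(t)) ∧ (∀x ∀q (M(x) ∧ ¬M(q))) ∧ (∃z ¬B(z,z))
Pull the quantifiers to the front (each side's bound variable is not free in the other side):
  ∃t ∀x ∀q ∃z (M(t) ∧ M(x) ∧ ¬M(q) ∧ ¬B(z,z))

∃t ∀x ∀q ∃z (M(t) ∧ M(x) ∧ ¬M(q) ∧ ¬B(z,z))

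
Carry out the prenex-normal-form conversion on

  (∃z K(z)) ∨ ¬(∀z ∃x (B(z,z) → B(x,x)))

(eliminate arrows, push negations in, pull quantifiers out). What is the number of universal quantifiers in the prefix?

1

Eliminate → and ↔ using ¬ and ∨.
  (∃z K(z)) ∨ ¬(∀z ∃x (¬B(z,z) ∨ B(x,x)))
Push ¬ through the quantifiers and connectives to reach negation normal form:
  (∃z K(z)) ∨ (∃z ∀x (B(z,z) ∧ ¬B(x,x)))
Rename bound variables to avoid capture: z↦p.
  (∃z K(z)) ∨ (∃p ∀x (B(p,p) ∧ ¬B(x,x)))
Extract every quantifier outward, since the variables are now distinct and don't occur free across branches:
  ∃z ∃p ∀x (K(z) ∨ B(p,p) ∧ ¬B(x,x))
The prefix is ∃z ∃p ∀x: 1 universal, 2 existential.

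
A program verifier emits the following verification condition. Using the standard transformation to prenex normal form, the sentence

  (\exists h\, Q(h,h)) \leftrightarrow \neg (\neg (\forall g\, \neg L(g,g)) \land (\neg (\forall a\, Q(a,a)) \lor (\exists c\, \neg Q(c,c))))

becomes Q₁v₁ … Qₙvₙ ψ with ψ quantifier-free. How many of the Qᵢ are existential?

4

Rewrite implications/biconditionals: A → B as ¬A ∨ B; A ↔ B as (¬A ∨ B) ∧ (¬B ∨ A).
  (\neg (\exists h\, Q(h,h)) \lor \neg (\neg (\forall g\, \neg L(g,g)) \land (\neg (\forall a\, Q(a,a)) \lor (\exists c\, \neg Q(c,c))))) \land (\neg \neg (\neg (\forall g\, \neg L(g,g)) \land (\neg (\forall a\, Q(a,a)) \lor (\exists c\, \neg Q(c,c)))) \lor (\exists h\, Q(h,h)))
Drive negations inward (¬∀x A ≡ ∃x ¬A, ¬∃x A ≡ ∀x ¬A, De Morgan for ∧/∨):
  ((\forall h\, \neg Q(h,h)) \lor (\forall g\, \neg L(g,g)) \lor (\forall a\, Q(a,a)) \land (\forall c\, Q(c,c))) \land ((\exists g\, L(g,g)) \land ((\exists a\, \neg Q(a,a)) \lor (\exists c\, \neg Q(c,c))) \lor (\exists h\, Q(h,h)))
Standardize variables apart so no two quantifiers bind the same name: g↦b, a↦u1, c↦v, h↦y1.
  ((\forall h\, \neg Q(h,h)) \lor (\forall g\, \neg L(g,g)) \lor (\forall a\, Q(a,a)) \land (\forall c\, Q(c,c))) \land ((\exists b\, L(b,b)) \land ((\exists u1\, \neg Q(u1,u1)) \lor (\exists v\, \neg Q(v,v))) \lor (\exists y1\, Q(y1,y1)))
Finally move all quantifiers to the prefix:
  \forall h\, \forall g\, \forall a\, \forall c\, \exists b\, \exists u1\, \exists v\, \exists y1\, ((\neg Q(h,h) \lor \neg L(g,g) \lor Q(a,a) \land Q(c,c)) \land (L(b,b) \land (\neg Q(u1,u1) \lor \neg Q(v,v)) \lor Q(y1,y1)))
The prefix is \forall h \forall g \forall a \forall c \exists b \exists u1 \exists v \exists y1: 4 universal, 4 existential.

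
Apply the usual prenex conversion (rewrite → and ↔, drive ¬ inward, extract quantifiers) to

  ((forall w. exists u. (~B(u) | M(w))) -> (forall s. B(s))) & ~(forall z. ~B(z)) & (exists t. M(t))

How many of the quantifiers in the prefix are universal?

First replace A → B with ¬A ∨ B.
  (~(forall w. exists u. (~B(u) | M(w))) | (forall s. B(s))) & ~(forall z. ~B(z)) & (exists t. M(t))
Drive negations inward (¬∀x A ≡ ∃x ¬A, ¬∃x A ≡ ∀x ¬A, De Morgan for ∧/∨):
  ((exists w. forall u. (B(u) & ~M(w))) | (forall s. B(s))) & (exists z. B(z)) & (exists t. M(t))
All bound variables are already distinct, so no renaming is needed.
Pull the quantifiers to the front (each side's bound variable is not free in the other side):
  exists w. forall u. forall s. exists z. exists t. ((B(u) & ~M(w) | B(s)) & B(z) & M(t))
The prefix is exists w forall u forall s exists z exists t: 2 universal, 3 existential.

2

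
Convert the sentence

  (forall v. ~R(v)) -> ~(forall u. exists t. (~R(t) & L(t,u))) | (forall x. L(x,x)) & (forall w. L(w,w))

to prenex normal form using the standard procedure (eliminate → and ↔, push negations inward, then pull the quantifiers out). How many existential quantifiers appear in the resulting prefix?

2

Eliminate → and ↔ using ¬ and ∨.
  ~(forall v. ~R(v)) | ~(forall u. exists t. (~R(t) & L(t,u))) | (forall x. L(x,x)) & (forall w. L(w,w))
Drive negations inward (¬∀x A ≡ ∃x ¬A, ¬∃x A ≡ ∀x ¬A, De Morgan for ∧/∨):
  (exists v. R(v)) | (exists u. forall t. (R(t) | ~L(t,u))) | (forall x. L(x,x)) & (forall w. L(w,w))
All bound variables are already distinct, so no renaming is needed.
Extract every quantifier outward, since the variables are now distinct and don't occur free across branches:
  exists v. exists u. forall t. forall x. forall w. (R(v) | R(t) | ~L(t,u) | L(x,x) & L(w,w))
The prefix is exists v exists u forall t forall x forall w: 3 universal, 2 existential.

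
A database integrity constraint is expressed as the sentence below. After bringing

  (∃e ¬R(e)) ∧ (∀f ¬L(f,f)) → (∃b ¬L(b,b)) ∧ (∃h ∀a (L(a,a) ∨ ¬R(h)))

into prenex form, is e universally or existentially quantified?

Rewrite implications/biconditionals: A → B as ¬A ∨ B.
  ¬((∃e ¬R(e)) ∧ (∀f ¬L(f,f))) ∨ (∃b ¬L(b,b)) ∧ (∃h ∀a (L(a,a) ∨ ¬R(h)))
Drive negations inward (¬∀x A ≡ ∃x ¬A, ¬∃x A ≡ ∀x ¬A, De Morgan for ∧/∨):
  (∀e R(e)) ∨ (∃f L(f,f)) ∨ (∃b ¬L(b,b)) ∧ (∃h ∀a (L(a,a) ∨ ¬R(h)))
All bound variables are already distinct, so no renaming is needed.
Finally move all quantifiers to the prefix:
  ∀e ∃f ∃b ∃h ∀a (R(e) ∨ L(f,f) ∨ ¬L(b,b) ∧ (L(a,a) ∨ ¬R(h)))
The quantifier ∃e sits under an odd number of negations (counting the antecedent side of each →), so it flips to ∀e.

universal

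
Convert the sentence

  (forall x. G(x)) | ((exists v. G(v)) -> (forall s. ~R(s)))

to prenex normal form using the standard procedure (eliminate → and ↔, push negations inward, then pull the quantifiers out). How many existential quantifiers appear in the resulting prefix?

0

Eliminate → and ↔ using ¬ and ∨.
  (forall x. G(x)) | ~(exists v. G(v)) | (forall s. ~R(s))
Drive negations inward (¬∀x A ≡ ∃x ¬A, ¬∃x A ≡ ∀x ¬A, De Morgan for ∧/∨):
  (forall x. G(x)) | (forall v. ~G(v)) | (forall s. ~R(s))
All bound variables are already distinct, so no renaming is needed.
Extract every quantifier outward, since the variables are now distinct and don't occur free across branches:
  forall x. forall v. forall s. (G(x) | ~G(v) | ~R(s))
The prefix is forall x forall v forall s: 3 universal, 0 existential.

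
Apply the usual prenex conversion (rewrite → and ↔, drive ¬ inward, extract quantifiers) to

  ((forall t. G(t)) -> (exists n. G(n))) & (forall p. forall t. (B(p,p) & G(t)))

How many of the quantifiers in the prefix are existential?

Rewrite implications/biconditionals: A → B as ¬A ∨ B.
  (~(forall t. G(t)) | (exists n. G(n))) & (forall p. forall t. (B(p,p) & G(t)))
Move each ¬ inward, flipping quantifiers it crosses:
  ((exists t. ~G(t)) | (exists n. G(n))) & (forall p. forall t. (B(p,p) & G(t)))
Give each quantifier a distinct variable: t↦q.
  ((exists t. ~G(t)) | (exists n. G(n))) & (forall p. forall q. (B(p,p) & G(q)))
Finally move all quantifiers to the prefix:
  exists t. exists n. forall p. forall q. ((~G(t) | G(n)) & B(p,p) & G(q))
The prefix is exists t exists n forall p forall q: 2 universal, 2 existential.

2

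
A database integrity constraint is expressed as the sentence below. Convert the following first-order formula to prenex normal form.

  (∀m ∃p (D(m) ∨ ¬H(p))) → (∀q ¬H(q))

∃m ∀p ∀q (¬D(m) ∧ H(p) ∨ ¬H(q))

Rewrite implications/biconditionals: A → B as ¬A ∨ B.
  ¬(∀m ∃p (D(m) ∨ ¬H(p))) ∨ (∀q ¬H(q))
Push ¬ through the quantifiers and connectives to reach negation normal form:
  (∃m ∀p (¬D(m) ∧ H(p))) ∨ (∀q ¬H(q))
All bound variables are already distinct, so no renaming is needed.
Pull the quantifiers to the front (each side's bound variable is not free in the other side):
  ∃m ∀p ∀q (¬D(m) ∧ H(p) ∨ ¬H(q))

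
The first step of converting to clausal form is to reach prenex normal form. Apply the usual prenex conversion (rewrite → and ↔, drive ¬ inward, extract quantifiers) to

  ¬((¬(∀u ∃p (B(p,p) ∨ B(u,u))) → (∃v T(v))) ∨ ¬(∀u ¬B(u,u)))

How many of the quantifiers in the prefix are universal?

3

Eliminate → and ↔ using ¬ and ∨.
  ¬(¬¬(∀u ∃p (B(p,p) ∨ B(u,u))) ∨ (∃v T(v)) ∨ ¬(∀u ¬B(u,u)))
Move each ¬ inward, flipping quantifiers it crosses:
  (∃u ∀p (¬B(p,p) ∧ ¬B(u,u))) ∧ (∀v ¬T(v)) ∧ (∀u ¬B(u,u))
Give each quantifier a distinct variable: u↦b.
  (∃u ∀p (¬B(p,p) ∧ ¬B(u,u))) ∧ (∀v ¬T(v)) ∧ (∀b ¬B(b,b))
Finally move all quantifiers to the prefix:
  ∃u ∀p ∀v ∀b (¬B(p,p) ∧ ¬B(u,u) ∧ ¬T(v) ∧ ¬B(b,b))
The prefix is ∃u ∀p ∀v ∀b: 3 universal, 1 existential.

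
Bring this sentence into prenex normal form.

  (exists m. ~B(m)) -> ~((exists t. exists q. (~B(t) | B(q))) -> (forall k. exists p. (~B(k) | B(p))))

First replace A → B with ¬A ∨ B.
  ~(exists m. ~B(m)) | ~(~(exists t. exists q. (~B(t) | B(q))) | (forall k. exists p. (~B(k) | B(p))))
Push ¬ through the quantifiers and connectives to reach negation normal form:
  (forall m. B(m)) | (exists t. exists q. (~B(t) | B(q))) & (exists k. forall p. (B(k) & ~B(p)))
All bound variables are already distinct, so no renaming is needed.
Pull the quantifiers to the front (each side's bound variable is not free in the other side):
  forall m. exists t. exists q. exists k. forall p. (B(m) | (~B(t) | B(q)) & B(k) & ~B(p))

forall m. exists t. exists q. exists k. forall p. (B(m) | (~B(t) | B(q)) & B(k) & ~B(p))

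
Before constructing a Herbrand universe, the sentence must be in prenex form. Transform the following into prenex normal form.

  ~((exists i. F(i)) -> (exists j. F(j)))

exists i. forall j. (F(i) & ~F(j))

First replace A → B with ¬A ∨ B.
  ~(~(exists i. F(i)) | (exists j. F(j)))
Drive negations inward (¬∀x A ≡ ∃x ¬A, ¬∃x A ≡ ∀x ¬A, De Morgan for ∧/∨):
  (exists i. F(i)) & (forall j. ~F(j))
Extract every quantifier outward, since the variables are now distinct and don't occur free across branches:
  exists i. forall j. (F(i) & ~F(j))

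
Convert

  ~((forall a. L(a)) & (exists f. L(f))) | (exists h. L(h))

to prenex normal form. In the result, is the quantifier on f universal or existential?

Move each ¬ inward, flipping quantifiers it crosses:
  (exists a. ~L(a)) | (forall f. ~L(f)) | (exists h. L(h))
Extract every quantifier outward, since the variables are now distinct and don't occur free across branches:
  exists a. forall f. exists h. (~L(a) | ~L(f) | L(h))
The quantifier exists f sits under an odd number of negations, so it flips to forall f.

universal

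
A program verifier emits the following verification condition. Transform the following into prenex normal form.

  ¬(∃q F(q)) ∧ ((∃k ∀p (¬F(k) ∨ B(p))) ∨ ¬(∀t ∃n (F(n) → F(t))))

Rewrite implications/biconditionals: A → B as ¬A ∨ B.
  ¬(∃q F(q)) ∧ ((∃k ∀p (¬F(k) ∨ B(p))) ∨ ¬(∀t ∃n (¬F(n) ∨ F(t))))
Move each ¬ inward, flipping quantifiers it crosses:
  (∀q ¬F(q)) ∧ ((∃k ∀p (¬F(k) ∨ B(p))) ∨ (∃t ∀n (F(n) ∧ ¬F(t))))
All bound variables are already distinct, so no renaming is needed.
Finally move all quantifiers to the prefix:
  ∀q ∃k ∀p ∃t ∀n (¬F(q) ∧ (¬F(k) ∨ B(p) ∨ F(n) ∧ ¬F(t)))

∀q ∃k ∀p ∃t ∀n (¬F(q) ∧ (¬F(k) ∨ B(p) ∨ F(n) ∧ ¬F(t)))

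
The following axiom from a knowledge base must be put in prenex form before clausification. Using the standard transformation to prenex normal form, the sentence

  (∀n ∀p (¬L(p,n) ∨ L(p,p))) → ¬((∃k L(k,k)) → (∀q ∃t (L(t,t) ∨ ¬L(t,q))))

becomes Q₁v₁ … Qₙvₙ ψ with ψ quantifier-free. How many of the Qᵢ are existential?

4

Eliminate → and ↔ using ¬ and ∨.
  ¬(∀n ∀p (¬L(p,n) ∨ L(p,p))) ∨ ¬(¬(∃k L(k,k)) ∨ (∀q ∃t (L(t,t) ∨ ¬L(t,q))))
Push ¬ through the quantifiers and connectives to reach negation normal form:
  (∃n ∃p (L(p,n) ∧ ¬L(p,p))) ∨ (∃k L(k,k)) ∧ (∃q ∀t (¬L(t,t) ∧ L(t,q)))
All bound variables are already distinct, so no renaming is needed.
Extract every quantifier outward, since the variables are now distinct and don't occur free across branches:
  ∃n ∃p ∃k ∃q ∀t (L(p,n) ∧ ¬L(p,p) ∨ L(k,k) ∧ ¬L(t,t) ∧ L(t,q))
The prefix is ∃n ∃p ∃k ∃q ∀t: 1 universal, 4 existential.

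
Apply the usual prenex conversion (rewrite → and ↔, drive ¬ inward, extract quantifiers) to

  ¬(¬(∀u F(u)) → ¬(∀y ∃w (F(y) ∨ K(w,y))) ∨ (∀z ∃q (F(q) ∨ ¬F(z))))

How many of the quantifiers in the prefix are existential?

3

Rewrite implications/biconditionals: A → B as ¬A ∨ B.
  ¬(¬¬(∀u F(u)) ∨ ¬(∀y ∃w (F(y) ∨ K(w,y))) ∨ (∀z ∃q (F(q) ∨ ¬F(z))))
Drive negations inward (¬∀x A ≡ ∃x ¬A, ¬∃x A ≡ ∀x ¬A, De Morgan for ∧/∨):
  (∃u ¬F(u)) ∧ (∀y ∃w (F(y) ∨ K(w,y))) ∧ (∃z ∀q (¬F(q) ∧ F(z)))
All bound variables are already distinct, so no renaming is needed.
Pull the quantifiers to the front (each side's bound variable is not free in the other side):
  ∃u ∀y ∃w ∃z ∀q (¬F(u) ∧ (F(y) ∨ K(w,y)) ∧ ¬F(q) ∧ F(z))
The prefix is ∃u ∀y ∃w ∃z ∀q: 2 universal, 3 existential.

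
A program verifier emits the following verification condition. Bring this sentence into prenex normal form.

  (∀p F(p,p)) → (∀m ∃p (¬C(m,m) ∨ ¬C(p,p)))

∃p ∀m ∃c (¬F(p,p) ∨ ¬C(m,m) ∨ ¬C(c,c))

Rewrite implications/biconditionals: A → B as ¬A ∨ B.
  ¬(∀p F(p,p)) ∨ (∀m ∃p (¬C(m,m) ∨ ¬C(p,p)))
Drive negations inward (¬∀x A ≡ ∃x ¬A, ¬∃x A ≡ ∀x ¬A, De Morgan for ∧/∨):
  (∃p ¬F(p,p)) ∨ (∀m ∃p (¬C(m,m) ∨ ¬C(p,p)))
Rename bound variables to avoid capture: p↦c.
  (∃p ¬F(p,p)) ∨ (∀m ∃c (¬C(m,m) ∨ ¬C(c,c)))
Extract every quantifier outward, since the variables are now distinct and don't occur free across branches:
  ∃p ∀m ∃c (¬F(p,p) ∨ ¬C(m,m) ∨ ¬C(c,c))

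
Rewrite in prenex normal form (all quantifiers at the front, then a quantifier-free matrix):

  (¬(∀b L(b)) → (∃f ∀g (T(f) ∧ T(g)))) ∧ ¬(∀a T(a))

∀b ∃f ∀g ∃a ((L(b) ∨ T(f) ∧ T(g)) ∧ ¬T(a))

First replace A → B with ¬A ∨ B.
  (¬¬(∀b L(b)) ∨ (∃f ∀g (T(f) ∧ T(g)))) ∧ ¬(∀a T(a))
Push ¬ through the quantifiers and connectives to reach negation normal form:
  ((∀b L(b)) ∨ (∃f ∀g (T(f) ∧ T(g)))) ∧ (∃a ¬T(a))
All bound variables are already distinct, so no renaming is needed.
Pull the quantifiers to the front (each side's bound variable is not free in the other side):
  ∀b ∃f ∀g ∃a ((L(b) ∨ T(f) ∧ T(g)) ∧ ¬T(a))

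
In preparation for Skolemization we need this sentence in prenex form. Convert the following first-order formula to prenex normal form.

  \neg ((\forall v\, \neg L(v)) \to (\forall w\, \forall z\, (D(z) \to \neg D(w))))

First replace A → B with ¬A ∨ B.
  \neg (\neg (\forall v\, \neg L(v)) \lor (\forall w\, \forall z\, (\neg D(z) \lor \neg D(w))))
Move each ¬ inward, flipping quantifiers it crosses:
  (\forall v\, \neg L(v)) \land (\exists w\, \exists z\, (D(z) \land D(w)))
Pull the quantifiers to the front (each side's bound variable is not free in the other side):
  \forall v\, \exists w\, \exists z\, (\neg L(v) \land D(z) \land D(w))

\forall v\, \exists w\, \exists z\, (\neg L(v) \land D(z) \land D(w))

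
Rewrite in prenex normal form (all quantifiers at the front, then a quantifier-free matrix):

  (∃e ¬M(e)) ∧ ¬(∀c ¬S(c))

Move each ¬ inward, flipping quantifiers it crosses:
  (∃e ¬M(e)) ∧ (∃c S(c))
All bound variables are already distinct, so no renaming is needed.
Extract every quantifier outward, since the variables are now distinct and don't occur free across branches:
  ∃e ∃c (¬M(e) ∧ S(c))

∃e ∃c (¬M(e) ∧ S(c))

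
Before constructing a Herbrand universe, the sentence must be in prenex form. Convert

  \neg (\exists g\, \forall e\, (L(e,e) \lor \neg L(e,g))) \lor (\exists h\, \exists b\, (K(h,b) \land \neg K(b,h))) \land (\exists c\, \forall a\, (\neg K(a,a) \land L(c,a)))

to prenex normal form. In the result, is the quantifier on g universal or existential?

universal

Move each ¬ inward, flipping quantifiers it crosses:
  (\forall g\, \exists e\, (\neg L(e,e) \land L(e,g))) \lor (\exists h\, \exists b\, (K(h,b) \land \neg K(b,h))) \land (\exists c\, \forall a\, (\neg K(a,a) \land L(c,a)))
All bound variables are already distinct, so no renaming is needed.
Extract every quantifier outward, since the variables are now distinct and don't occur free across branches:
  \forall g\, \exists e\, \exists h\, \exists b\, \exists c\, \forall a\, (\neg L(e,e) \land L(e,g) \lor K(h,b) \land \neg K(b,h) \land \neg K(a,a) \land L(c,a))
The quantifier \exists g sits under an odd number of negations, so it flips to \forall g.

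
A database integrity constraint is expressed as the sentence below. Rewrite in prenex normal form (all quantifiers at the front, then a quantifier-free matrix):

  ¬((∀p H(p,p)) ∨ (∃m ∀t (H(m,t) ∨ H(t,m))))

Move each ¬ inward, flipping quantifiers it crosses:
  (∃p ¬H(p,p)) ∧ (∀m ∃t (¬H(m,t) ∧ ¬H(t,m)))
Finally move all quantifiers to the prefix:
  ∃p ∀m ∃t (¬H(p,p) ∧ ¬H(m,t) ∧ ¬H(t,m))

∃p ∀m ∃t (¬H(p,p) ∧ ¬H(m,t) ∧ ¬H(t,m))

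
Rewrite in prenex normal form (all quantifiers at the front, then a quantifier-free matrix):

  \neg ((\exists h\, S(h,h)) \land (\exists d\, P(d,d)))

\forall h\, \forall d\, (\neg S(h,h) \lor \neg P(d,d))

Move each ¬ inward, flipping quantifiers it crosses:
  (\forall h\, \neg S(h,h)) \lor (\forall d\, \neg P(d,d))
All bound variables are already distinct, so no renaming is needed.
Finally move all quantifiers to the prefix:
  \forall h\, \forall d\, (\neg S(h,h) \lor \neg P(d,d))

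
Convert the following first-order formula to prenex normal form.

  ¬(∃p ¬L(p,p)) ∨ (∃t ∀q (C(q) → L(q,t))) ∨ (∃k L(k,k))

Rewrite implications/biconditionals: A → B as ¬A ∨ B.
  ¬(∃p ¬L(p,p)) ∨ (∃t ∀q (¬C(q) ∨ L(q,t))) ∨ (∃k L(k,k))
Drive negations inward (¬∀x A ≡ ∃x ¬A, ¬∃x A ≡ ∀x ¬A, De Morgan for ∧/∨):
  (∀p L(p,p)) ∨ (∃t ∀q (¬C(q) ∨ L(q,t))) ∨ (∃k L(k,k))
All bound variables are already distinct, so no renaming is needed.
Extract every quantifier outward, since the variables are now distinct and don't occur free across branches:
  ∀p ∃t ∀q ∃k (L(p,p) ∨ ¬C(q) ∨ L(q,t) ∨ L(k,k))

∀p ∃t ∀q ∃k (L(p,p) ∨ ¬C(q) ∨ L(q,t) ∨ L(k,k))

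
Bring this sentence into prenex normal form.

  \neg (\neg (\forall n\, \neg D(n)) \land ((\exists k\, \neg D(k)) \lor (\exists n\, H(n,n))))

Push ¬ through the quantifiers and connectives to reach negation normal form:
  (\forall n\, \neg D(n)) \lor (\forall k\, D(k)) \land (\forall n\, \neg H(n,n))
Give each quantifier a distinct variable: n↦r.
  (\forall n\, \neg D(n)) \lor (\forall k\, D(k)) \land (\forall r\, \neg H(r,r))
Finally move all quantifiers to the prefix:
  \forall n\, \forall k\, \forall r\, (\neg D(n) \lor D(k) \land \neg H(r,r))

\forall n\, \forall k\, \forall r\, (\neg D(n) \lor D(k) \land \neg H(r,r))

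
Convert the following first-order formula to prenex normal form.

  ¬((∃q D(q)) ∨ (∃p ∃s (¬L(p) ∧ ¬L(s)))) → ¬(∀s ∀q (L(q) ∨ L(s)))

∃q ∃p ∃s ∃x1 ∃w (D(q) ∨ ¬L(p) ∧ ¬L(s) ∨ ¬L(w) ∧ ¬L(x1))

First replace A → B with ¬A ∨ B.
  ¬¬((∃q D(q)) ∨ (∃p ∃s (¬L(p) ∧ ¬L(s)))) ∨ ¬(∀s ∀q (L(q) ∨ L(s)))
Move each ¬ inward, flipping quantifiers it crosses:
  (∃q D(q)) ∨ (∃p ∃s (¬L(p) ∧ ¬L(s))) ∨ (∃s ∃q (¬L(q) ∧ ¬L(s)))
Give each quantifier a distinct variable: s↦x1, q↦w.
  (∃q D(q)) ∨ (∃p ∃s (¬L(p) ∧ ¬L(s))) ∨ (∃x1 ∃w (¬L(w) ∧ ¬L(x1)))
Finally move all quantifiers to the prefix:
  ∃q ∃p ∃s ∃x1 ∃w (D(q) ∨ ¬L(p) ∧ ¬L(s) ∨ ¬L(w) ∧ ¬L(x1))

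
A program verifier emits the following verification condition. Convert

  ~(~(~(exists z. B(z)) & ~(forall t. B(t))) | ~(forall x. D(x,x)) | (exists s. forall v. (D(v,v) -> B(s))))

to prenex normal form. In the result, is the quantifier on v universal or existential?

existential

Eliminate → and ↔ using ¬ and ∨.
  ~(~(~(exists z. B(z)) & ~(forall t. B(t))) | ~(forall x. D(x,x)) | (exists s. forall v. (~D(v,v) | B(s))))
Drive negations inward (¬∀x A ≡ ∃x ¬A, ¬∃x A ≡ ∀x ¬A, De Morgan for ∧/∨):
  (forall z. ~B(z)) & (exists t. ~B(t)) & (forall x. D(x,x)) & (forall s. exists v. (D(v,v) & ~B(s)))
Pull the quantifiers to the front (each side's bound variable is not free in the other side):
  forall z. exists t. forall x. forall s. exists v. (~B(z) & ~B(t) & D(x,x) & D(v,v) & ~B(s))
The quantifier forall v sits under an odd number of negations (counting the antecedent side of each →), so it flips to exists v.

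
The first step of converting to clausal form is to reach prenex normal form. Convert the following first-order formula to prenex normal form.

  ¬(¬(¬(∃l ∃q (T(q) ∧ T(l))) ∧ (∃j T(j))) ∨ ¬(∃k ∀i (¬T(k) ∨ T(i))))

Push ¬ through the quantifiers and connectives to reach negation normal form:
  (∀l ∀q (¬T(q) ∨ ¬T(l))) ∧ (∃j T(j)) ∧ (∃k ∀i (¬T(k) ∨ T(i)))
All bound variables are already distinct, so no renaming is needed.
Finally move all quantifiers to the prefix:
  ∀l ∀q ∃j ∃k ∀i ((¬T(q) ∨ ¬T(l)) ∧ T(j) ∧ (¬T(k) ∨ T(i)))

∀l ∀q ∃j ∃k ∀i ((¬T(q) ∨ ¬T(l)) ∧ T(j) ∧ (¬T(k) ∨ T(i)))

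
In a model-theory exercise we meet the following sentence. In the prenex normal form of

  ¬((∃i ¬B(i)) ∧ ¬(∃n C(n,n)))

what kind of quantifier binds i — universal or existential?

Push ¬ through the quantifiers and connectives to reach negation normal form:
  (∀i B(i)) ∨ (∃n C(n,n))
Finally move all quantifiers to the prefix:
  ∀i ∃n (B(i) ∨ C(n,n))
The quantifier ∃i sits under an odd number of negations, so it flips to ∀i.

universal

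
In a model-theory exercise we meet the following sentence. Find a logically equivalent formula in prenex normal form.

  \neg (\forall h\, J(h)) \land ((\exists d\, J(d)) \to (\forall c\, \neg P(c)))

First replace A → B with ¬A ∨ B.
  \neg (\forall h\, J(h)) \land (\neg (\exists d\, J(d)) \lor (\forall c\, \neg P(c)))
Drive negations inward (¬∀x A ≡ ∃x ¬A, ¬∃x A ≡ ∀x ¬A, De Morgan for ∧/∨):
  (\exists h\, \neg J(h)) \land ((\forall d\, \neg J(d)) \lor (\forall c\, \neg P(c)))
All bound variables are already distinct, so no renaming is needed.
Finally move all quantifiers to the prefix:
  \exists h\, \forall d\, \forall c\, (\neg J(h) \land (\neg J(d) \lor \neg P(c)))

\exists h\, \forall d\, \forall c\, (\neg J(h) \land (\neg J(d) \lor \neg P(c)))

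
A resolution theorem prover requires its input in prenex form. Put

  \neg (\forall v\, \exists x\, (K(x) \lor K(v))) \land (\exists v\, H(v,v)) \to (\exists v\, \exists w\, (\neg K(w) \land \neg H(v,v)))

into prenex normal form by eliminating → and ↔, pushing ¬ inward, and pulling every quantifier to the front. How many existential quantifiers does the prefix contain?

3

First replace A → B with ¬A ∨ B.
  \neg (\neg (\forall v\, \exists x\, (K(x) \lor K(v))) \land (\exists v\, H(v,v))) \lor (\exists v\, \exists w\, (\neg K(w) \land \neg H(v,v)))
Push ¬ through the quantifiers and connectives to reach negation normal form:
  (\forall v\, \exists x\, (K(x) \lor K(v))) \lor (\forall v\, \neg H(v,v)) \lor (\exists v\, \exists w\, (\neg K(w) \land \neg H(v,v)))
Standardize variables apart so no two quantifiers bind the same name: v↦y1, v↦w1.
  (\forall v\, \exists x\, (K(x) \lor K(v))) \lor (\forall y1\, \neg H(y1,y1)) \lor (\exists w1\, \exists w\, (\neg K(w) \land \neg H(w1,w1)))
Finally move all quantifiers to the prefix:
  \forall v\, \exists x\, \forall y1\, \exists w1\, \exists w\, (K(x) \lor K(v) \lor \neg H(y1,y1) \lor \neg K(w) \land \neg H(w1,w1))
The prefix is \forall v \exists x \forall y1 \exists w1 \exists w: 2 universal, 3 existential.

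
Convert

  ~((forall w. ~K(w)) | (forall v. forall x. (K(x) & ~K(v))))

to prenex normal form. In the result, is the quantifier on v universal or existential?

Move each ¬ inward, flipping quantifiers it crosses:
  (exists w. K(w)) & (exists v. exists x. (~K(x) | K(v)))
All bound variables are already distinct, so no renaming is needed.
Pull the quantifiers to the front (each side's bound variable is not free in the other side):
  exists w. exists v. exists x. (K(w) & (~K(x) | K(v)))
The quantifier forall v sits under an odd number of negations, so it flips to exists v.

existential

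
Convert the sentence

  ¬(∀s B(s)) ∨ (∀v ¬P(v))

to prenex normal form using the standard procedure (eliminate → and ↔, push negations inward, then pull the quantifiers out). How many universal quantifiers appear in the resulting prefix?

Push ¬ through the quantifiers and connectives to reach negation normal form:
  (∃s ¬B(s)) ∨ (∀v ¬P(v))
All bound variables are already distinct, so no renaming is needed.
Finally move all quantifiers to the prefix:
  ∃s ∀v (¬B(s) ∨ ¬P(v))
The prefix is ∃s ∀v: 1 universal, 1 existential.

1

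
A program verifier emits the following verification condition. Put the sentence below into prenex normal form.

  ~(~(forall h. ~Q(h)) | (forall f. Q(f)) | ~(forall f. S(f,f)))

forall h. exists f. forall w. (~Q(h) & ~Q(f) & S(w,w))

Drive negations inward (¬∀x A ≡ ∃x ¬A, ¬∃x A ≡ ∀x ¬A, De Morgan for ∧/∨):
  (forall h. ~Q(h)) & (exists f. ~Q(f)) & (forall f. S(f,f))
Rename bound variables to avoid capture: f↦w.
  (forall h. ~Q(h)) & (exists f. ~Q(f)) & (forall w. S(w,w))
Extract every quantifier outward, since the variables are now distinct and don't occur free across branches:
  forall h. exists f. forall w. (~Q(h) & ~Q(f) & S(w,w))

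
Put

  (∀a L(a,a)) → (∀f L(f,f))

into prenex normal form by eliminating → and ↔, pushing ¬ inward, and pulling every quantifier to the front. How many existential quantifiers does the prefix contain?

Eliminate → and ↔ using ¬ and ∨.
  ¬(∀a L(a,a)) ∨ (∀f L(f,f))
Move each ¬ inward, flipping quantifiers it crosses:
  (∃a ¬L(a,a)) ∨ (∀f L(f,f))
Finally move all quantifiers to the prefix:
  ∃a ∀f (¬L(a,a) ∨ L(f,f))
The prefix is ∃a ∀f: 1 universal, 1 existential.

1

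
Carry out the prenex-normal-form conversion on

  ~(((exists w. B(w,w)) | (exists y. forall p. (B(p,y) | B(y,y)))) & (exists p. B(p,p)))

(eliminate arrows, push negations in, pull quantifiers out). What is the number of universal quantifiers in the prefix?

Move each ¬ inward, flipping quantifiers it crosses:
  (forall w. ~B(w,w)) & (forall y. exists p. (~B(p,y) & ~B(y,y))) | (forall p. ~B(p,p))
Give each quantifier a distinct variable: p↦v.
  (forall w. ~B(w,w)) & (forall y. exists p. (~B(p,y) & ~B(y,y))) | (forall v. ~B(v,v))
Finally move all quantifiers to the prefix:
  forall w. forall y. exists p. forall v. (~B(w,w) & ~B(p,y) & ~B(y,y) | ~B(v,v))
The prefix is forall w forall y exists p forall v: 3 universal, 1 existential.

3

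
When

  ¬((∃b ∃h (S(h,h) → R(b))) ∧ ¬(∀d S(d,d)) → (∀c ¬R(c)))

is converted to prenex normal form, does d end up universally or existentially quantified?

existential

First replace A → B with ¬A ∨ B.
  ¬(¬((∃b ∃h (¬S(h,h) ∨ R(b))) ∧ ¬(∀d S(d,d))) ∨ (∀c ¬R(c)))
Push ¬ through the quantifiers and connectives to reach negation normal form:
  (∃b ∃h (¬S(h,h) ∨ R(b))) ∧ (∃d ¬S(d,d)) ∧ (∃c R(c))
Finally move all quantifiers to the prefix:
  ∃b ∃h ∃d ∃c ((¬S(h,h) ∨ R(b)) ∧ ¬S(d,d) ∧ R(c))
The quantifier ∀d sits under an odd number of negations (counting the antecedent side of each →), so it flips to ∃d.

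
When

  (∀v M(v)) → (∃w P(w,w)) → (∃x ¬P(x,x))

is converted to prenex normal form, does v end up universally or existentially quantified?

First replace A → B with ¬A ∨ B.
  ¬(∀v M(v)) ∨ ¬(∃w P(w,w)) ∨ (∃x ¬P(x,x))
Move each ¬ inward, flipping quantifiers it crosses:
  (∃v ¬M(v)) ∨ (∀w ¬P(w,w)) ∨ (∃x ¬P(x,x))
Extract every quantifier outward, since the variables are now distinct and don't occur free across branches:
  ∃v ∀w ∃x (¬M(v) ∨ ¬P(w,w) ∨ ¬P(x,x))
The quantifier ∀v sits under an odd number of negations (counting the antecedent side of each →), so it flips to ∃v.

existential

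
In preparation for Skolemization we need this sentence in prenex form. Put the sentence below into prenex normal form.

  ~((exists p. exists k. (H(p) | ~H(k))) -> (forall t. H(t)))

Eliminate → and ↔ using ¬ and ∨.
  ~(~(exists p. exists k. (H(p) | ~H(k))) | (forall t. H(t)))
Move each ¬ inward, flipping quantifiers it crosses:
  (exists p. exists k. (H(p) | ~H(k))) & (exists t. ~H(t))
Extract every quantifier outward, since the variables are now distinct and don't occur free across branches:
  exists p. exists k. exists t. ((H(p) | ~H(k)) & ~H(t))

exists p. exists k. exists t. ((H(p) | ~H(k)) & ~H(t))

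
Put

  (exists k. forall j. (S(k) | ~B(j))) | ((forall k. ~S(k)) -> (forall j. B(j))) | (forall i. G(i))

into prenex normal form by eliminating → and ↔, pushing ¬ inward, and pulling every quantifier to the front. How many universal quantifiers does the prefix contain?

Eliminate → and ↔ using ¬ and ∨.
  (exists k. forall j. (S(k) | ~B(j))) | ~(forall k. ~S(k)) | (forall j. B(j)) | (forall i. G(i))
Drive negations inward (¬∀x A ≡ ∃x ¬A, ¬∃x A ≡ ∀x ¬A, De Morgan for ∧/∨):
  (exists k. forall j. (S(k) | ~B(j))) | (exists k. S(k)) | (forall j. B(j)) | (forall i. G(i))
Give each quantifier a distinct variable: k↦c, j↦a.
  (exists k. forall j. (S(k) | ~B(j))) | (exists c. S(c)) | (forall a. B(a)) | (forall i. G(i))
Finally move all quantifiers to the prefix:
  exists k. forall j. exists c. forall a. forall i. (S(k) | ~B(j) | S(c) | B(a) | G(i))
The prefix is exists k forall j exists c forall a forall i: 3 universal, 2 existential.

3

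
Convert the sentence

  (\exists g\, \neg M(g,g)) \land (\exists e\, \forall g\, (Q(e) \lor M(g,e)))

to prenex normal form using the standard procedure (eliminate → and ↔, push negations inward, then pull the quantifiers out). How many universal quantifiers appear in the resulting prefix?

Give each quantifier a distinct variable: g↦u1.
  (\exists g\, \neg M(g,g)) \land (\exists e\, \forall u1\, (Q(e) \lor M(u1,e)))
Pull the quantifiers to the front (each side's bound variable is not free in the other side):
  \exists g\, \exists e\, \forall u1\, (\neg M(g,g) \land (Q(e) \lor M(u1,e)))
The prefix is \exists g \exists e \forall u1: 1 universal, 2 existential.

1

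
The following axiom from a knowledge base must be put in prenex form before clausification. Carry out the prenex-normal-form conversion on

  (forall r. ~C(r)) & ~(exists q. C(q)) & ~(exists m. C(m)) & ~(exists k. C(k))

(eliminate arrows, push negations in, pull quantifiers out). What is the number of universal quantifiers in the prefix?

Push ¬ through the quantifiers and connectives to reach negation normal form:
  (forall r. ~C(r)) & (forall q. ~C(q)) & (forall m. ~C(m)) & (forall k. ~C(k))
Extract every quantifier outward, since the variables are now distinct and don't occur free across branches:
  forall r. forall q. forall m. forall k. (~C(r) & ~C(q) & ~C(m) & ~C(k))
The prefix is forall r forall q forall m forall k: 4 universal, 0 existential.

4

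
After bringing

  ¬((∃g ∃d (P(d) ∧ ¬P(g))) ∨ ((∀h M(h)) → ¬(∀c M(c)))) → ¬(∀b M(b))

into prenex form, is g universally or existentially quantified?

First replace A → B with ¬A ∨ B.
  ¬¬((∃g ∃d (P(d) ∧ ¬P(g))) ∨ ¬(∀h M(h)) ∨ ¬(∀c M(c))) ∨ ¬(∀b M(b))
Drive negations inward (¬∀x A ≡ ∃x ¬A, ¬∃x A ≡ ∀x ¬A, De Morgan for ∧/∨):
  (∃g ∃d (P(d) ∧ ¬P(g))) ∨ (∃h ¬M(h)) ∨ (∃c ¬M(c)) ∨ (∃b ¬M(b))
All bound variables are already distinct, so no renaming is needed.
Pull the quantifiers to the front (each side's bound variable is not free in the other side):
  ∃g ∃d ∃h ∃c ∃b (P(d) ∧ ¬P(g) ∨ ¬M(h) ∨ ¬M(c) ∨ ¬M(b))
The quantifier ∃g sits under an even number of negations (counting the antecedent side of each →), so it remains existential.

existential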